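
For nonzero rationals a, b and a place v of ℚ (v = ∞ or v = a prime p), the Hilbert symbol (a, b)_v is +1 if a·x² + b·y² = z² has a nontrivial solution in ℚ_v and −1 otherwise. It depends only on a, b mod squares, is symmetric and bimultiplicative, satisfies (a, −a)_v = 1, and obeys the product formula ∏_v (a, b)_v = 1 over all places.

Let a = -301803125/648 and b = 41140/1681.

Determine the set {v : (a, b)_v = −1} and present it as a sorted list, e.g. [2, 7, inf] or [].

(a, b) ≡ (-965770, 85) mod (ℚ^×)²; places V = {2, 3, 5, 11, 13, 17, 19, 23, 41, ∞}.
(a,b)_5: α=5, u≡1; β=1, v≡3 (mod 5); (1|5)=+1, (3|5)=-1; sign (−1)^0·+1^1·-1^5 = -1.
(a,b)_41: α=0, u≡35; β=-2, v≡17 (mod 41); (35|41)=-1, (17|41)=-1; sign (−1)^0·-1^-2·-1^0 = +1.
(a,b)_13: α=1, u≡2; β=0, v≡2 (mod 13); (2|13)=-1, (2|13)=-1; sign (−1)^0·-1^0·-1^1 = -1.
(a,b)_23: α=1, u≡4; β=0, v≡8 (mod 23); (4|23)=+1, (8|23)=+1; sign (−1)^0·+1^0·+1^1 = +1.
(a,b)_19: α=1, u≡12; β=0, v≡9 (mod 19); (12|19)=-1, (9|19)=+1; sign (−1)^0·-1^0·+1^1 = +1.
(a,b)_2: α=-3, β=2; u≡3, v≡5 (mod 8); ε(u)ε(v)=1·0, αω(v)=-3·1, βω(u)=2·1; sum ≡ 1  ⇒  -1.
(a,b)_11: α=0, u≡8; β=2, v≡6 (mod 11); (8|11)=-1, (6|11)=-1; sign (−1)^0·-1^2·-1^0 = +1.
(a,b)_3: α=-4, u≡2; β=0, v≡1 (mod 3); (2|3)=-1, (1|3)=+1; sign (−1)^0·-1^0·+1^-4 = +1.
(a,b)_∞: sgn(-965770)=−, sgn(85)=+, so +1.
(a,b)_17: α=1, u≡13; β=1, v≡14 (mod 17); (13|17)=+1, (14|17)=-1; sign (−1)^0·+1^1·-1^1 = -1.
|Ram(-965770, 85)| = 4, even; anisotropic at {2, 5, 13, 17}.

[2, 5, 13, 17]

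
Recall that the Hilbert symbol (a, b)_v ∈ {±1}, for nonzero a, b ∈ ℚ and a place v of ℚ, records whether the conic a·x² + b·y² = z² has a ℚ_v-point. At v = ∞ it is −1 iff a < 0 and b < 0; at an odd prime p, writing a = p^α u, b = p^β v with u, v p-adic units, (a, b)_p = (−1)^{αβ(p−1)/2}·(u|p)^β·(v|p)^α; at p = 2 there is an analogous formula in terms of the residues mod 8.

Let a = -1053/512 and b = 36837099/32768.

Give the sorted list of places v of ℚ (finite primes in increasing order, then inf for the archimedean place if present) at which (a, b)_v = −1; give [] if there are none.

Mod squares: a ≡ -26, b ≡ 598. Check v ∈ {∞, 2, 3, 13, 23}.
v=2: v_2(a)=-9, v_2(b)=-15; units ≡ 3, 3 (mod 8); ε·ε+αω+βω = 1·1+-9·1+-15·1 ≡ 1  ⇒  (a,b)_2 = -1.
v=13: a=13^1·(≡2), b=13^3·(≡11) mod 13; (2|13)=-1, (11|13)=-1; (−1)^{1·3·6}·(-1)^3·(-1)^1 = +1.
v=∞: -26 < 0 and 598 > 0  ⇒  (a,b)_∞ = +1.
v=23: a=23^0·(≡20), b=23^1·(≡12) mod 23; (20|23)=-1, (12|23)=+1; (−1)^{0·1·11}·(-1)^1·(+1)^0 = -1.
v=3: a=3^4·(≡1), b=3^6·(≡1) mod 3; (1|3)=+1, (1|3)=+1; (−1)^{4·6·1}·(+1)^6·(+1)^4 = +1.
Ram(-26, 598) = {2, 23}; no ℚ_2-point on the conic.

[2, 23]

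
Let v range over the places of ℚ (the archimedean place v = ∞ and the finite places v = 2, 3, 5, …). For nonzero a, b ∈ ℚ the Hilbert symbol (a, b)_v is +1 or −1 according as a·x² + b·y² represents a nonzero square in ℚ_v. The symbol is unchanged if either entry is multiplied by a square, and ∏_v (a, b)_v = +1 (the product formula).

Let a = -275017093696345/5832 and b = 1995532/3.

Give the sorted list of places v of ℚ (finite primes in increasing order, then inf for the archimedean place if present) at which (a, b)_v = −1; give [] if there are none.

[13, 17, 19, 31]

(a, b) ≡ (-2210, 12369) mod (ℚ^×)²; places V = {2, 3, 5, 7, 11, 13, 17, 19, 31, ∞}.
(a,b)_13: α=1, u≡9; β=0, v≡2 (mod 13); (9|13)=+1, (2|13)=-1; sign (−1)^0·+1^0·-1^1 = -1.
(a,b)_5: α=1, u≡3; β=0, v≡4 (mod 5); (3|5)=-1, (4|5)=+1; sign (−1)^0·-1^0·+1^1 = +1.
(a,b)_11: α=4, u≡1; β=2, v≡1 (mod 11); (1|11)=+1, (1|11)=+1; sign (−1)^0·+1^2·+1^4 = +1.
(a,b)_31: α=2, u≡13; β=1, v≡26 (mod 31); (13|31)=-1, (26|31)=-1; sign (−1)^0·-1^1·-1^2 = -1.
(a,b)_17: α=1, u≡3; β=0, v≡7 (mod 17); (3|17)=-1, (7|17)=-1; sign (−1)^0·-1^0·-1^1 = -1.
(a,b)_3: α=-6, u≡1; β=-1, v≡1 (mod 3); (1|3)=+1, (1|3)=+1; sign (−1)^0·+1^-1·+1^-6 = +1.
(a,b)_19: α=2, u≡3; β=1, v≡5 (mod 19); (3|19)=-1, (5|19)=+1; sign (−1)^0·-1^1·+1^2 = -1.
(a,b)_∞: sgn(-2210)=−, sgn(12369)=+, so +1.
(a,b)_7: α=2, u≡4; β=1, v≡5 (mod 7); (4|7)=+1, (5|7)=-1; sign (−1)^0·+1^1·-1^2 = +1.
(a,b)_2: α=-3, β=2; u≡7, v≡1 (mod 8); ε(u)ε(v)=1·0, αω(v)=-3·0, βω(u)=2·0; sum ≡ 0  ⇒  +1.
|Ram(-2210, 12369)| = 4, even; anisotropic at {13, 17, 19, 31}.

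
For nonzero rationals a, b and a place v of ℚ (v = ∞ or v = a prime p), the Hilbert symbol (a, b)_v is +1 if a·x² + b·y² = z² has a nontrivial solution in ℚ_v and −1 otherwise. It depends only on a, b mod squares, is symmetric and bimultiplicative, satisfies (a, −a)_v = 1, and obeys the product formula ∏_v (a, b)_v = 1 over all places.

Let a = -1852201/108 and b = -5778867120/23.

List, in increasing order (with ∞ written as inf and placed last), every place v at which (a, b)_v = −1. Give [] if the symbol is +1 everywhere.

Mod squares: a ≡ -19227, b ≡ -170085. Check v ∈ {∞, 2, 3, 5, 13, 17, 23, 29}.
v=13: a=13^1·(≡4), b=13^2·(≡7) mod 13; (4|13)=+1, (7|13)=-1; (−1)^{1·2·6}·(+1)^2·(-1)^1 = -1.
v=23: a=23^0·(≡18), b=23^-1·(≡19) mod 23; (18|23)=+1, (19|23)=-1; (−1)^{0·-1·11}·(+1)^-1·(-1)^0 = +1.
v=∞: -19227 < 0 and -170085 < 0  ⇒  (a,b)_∞ = -1.
v=2: v_2(a)=-2, v_2(b)=4; units ≡ 5, 3 (mod 8); ε·ε+αω+βω = 0·1+-2·1+4·1 ≡ 0  ⇒  (a,b)_2 = +1.
v=29: a=29^1·(≡5), b=29^1·(≡7) mod 29; (5|29)=+1, (7|29)=+1; (−1)^{1·1·14}·(+1)^1·(+1)^1 = +1.
v=17: a=17^3·(≡8), b=17^3·(≡4) mod 17; (8|17)=+1, (4|17)=+1; (−1)^{3·3·8}·(+1)^3·(+1)^3 = +1.
v=5: a=5^0·(≡3), b=5^1·(≡2) mod 5; (3|5)=-1, (2|5)=-1; (−1)^{0·1·2}·(-1)^1·(-1)^0 = -1.
v=3: a=3^-3·(≡2), b=3^1·(≡2) mod 3; (2|3)=-1, (2|3)=-1; (−1)^{-3·1·1}·(-1)^1·(-1)^-3 = -1.
(-19227, -170085 / ℚ) ramifies at {3, 5, 13, ∞}: a division algebra.

[3, 5, 13, inf]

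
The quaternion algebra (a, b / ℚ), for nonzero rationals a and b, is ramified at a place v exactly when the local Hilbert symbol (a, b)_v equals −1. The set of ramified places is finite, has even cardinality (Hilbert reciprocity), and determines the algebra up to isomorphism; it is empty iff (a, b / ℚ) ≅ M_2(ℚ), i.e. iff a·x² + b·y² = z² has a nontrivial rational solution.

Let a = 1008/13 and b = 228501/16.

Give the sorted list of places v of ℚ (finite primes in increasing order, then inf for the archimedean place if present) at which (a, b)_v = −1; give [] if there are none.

Mod squares: a ≡ 91, b ≡ 2821. Check v ∈ {∞, 2, 3, 7, 13, 31}.
v=∞: 91 > 0 and 2821 > 0  ⇒  (a,b)_∞ = +1.
v=13: a=13^-1·(≡7), b=13^1·(≡9) mod 13; (7|13)=-1, (9|13)=+1; (−1)^{-1·1·6}·(-1)^1·(+1)^-1 = -1.
v=7: a=7^1·(≡3), b=7^1·(≡1) mod 7; (3|7)=-1, (1|7)=+1; (−1)^{1·1·3}·(-1)^1·(+1)^1 = +1.
v=2: v_2(a)=4, v_2(b)=-4; units ≡ 3, 5 (mod 8); ε·ε+αω+βω = 1·0+4·1+-4·1 ≡ 0  ⇒  (a,b)_2 = +1.
v=3: a=3^2·(≡1), b=3^4·(≡1) mod 3; (1|3)=+1, (1|3)=+1; (−1)^{2·4·1}·(+1)^4·(+1)^2 = +1.
v=31: a=31^0·(≡6), b=31^1·(≡17) mod 31; (6|31)=-1, (17|31)=-1; (−1)^{0·1·15}·(-1)^1·(-1)^0 = -1.
|Ram(91, 2821)| = 2, even; anisotropic at {13, 31}.

[13, 31]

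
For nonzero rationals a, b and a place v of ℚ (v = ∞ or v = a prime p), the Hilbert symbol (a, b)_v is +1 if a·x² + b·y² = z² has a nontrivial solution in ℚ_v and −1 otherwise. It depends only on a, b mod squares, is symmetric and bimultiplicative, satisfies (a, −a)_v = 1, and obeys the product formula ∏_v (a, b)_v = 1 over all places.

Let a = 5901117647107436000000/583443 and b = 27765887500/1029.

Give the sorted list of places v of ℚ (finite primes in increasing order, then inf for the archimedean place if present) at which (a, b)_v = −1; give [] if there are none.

[5, 13]

Mod squares: a ≡ 897, b ≡ 440895. Check v ∈ {∞, 2, 3, 5, 7, 13, 17, 19, 23}.
v=19: a=19^2·(≡7), b=19^1·(≡5) mod 19; (7|19)=+1, (5|19)=+1; (−1)^{2·1·9}·(+1)^1·(+1)^2 = +1.
v=5: a=5^6·(≡3), b=5^5·(≡1) mod 5; (3|5)=-1, (1|5)=+1; (−1)^{6·5·2}·(-1)^5·(+1)^6 = -1.
v=7: a=7^-4·(≡1), b=7^-3·(≡5) mod 7; (1|7)=+1, (5|7)=-1; (−1)^{-4·-3·3}·(+1)^-3·(-1)^-4 = +1.
v=13: a=13^3·(≡4), b=13^1·(≡2) mod 13; (4|13)=+1, (2|13)=-1; (−1)^{3·1·6}·(+1)^1·(-1)^3 = -1.
v=23: a=23^5·(≡6), b=23^2·(≡3) mod 23; (6|23)=+1, (3|23)=+1; (−1)^{5·2·11}·(+1)^2·(+1)^5 = +1.
v=∞: 897 > 0 and 440895 > 0  ⇒  (a,b)_∞ = +1.
v=17: a=17^2·(≡1), b=17^1·(≡10) mod 17; (1|17)=+1, (10|17)=-1; (−1)^{2·1·8}·(+1)^1·(-1)^2 = +1.
v=2: v_2(a)=8, v_2(b)=2; units ≡ 1, 7 (mod 8); ε·ε+αω+βω = 0·1+8·0+2·0 ≡ 0  ⇒  (a,b)_2 = +1.
v=3: a=3^-5·(≡2), b=3^-1·(≡1) mod 3; (2|3)=-1, (1|3)=+1; (−1)^{-5·-1·1}·(-1)^-1·(+1)^-5 = +1.
|Ram(897, 440895)| = 2, even; anisotropic at {5, 13}.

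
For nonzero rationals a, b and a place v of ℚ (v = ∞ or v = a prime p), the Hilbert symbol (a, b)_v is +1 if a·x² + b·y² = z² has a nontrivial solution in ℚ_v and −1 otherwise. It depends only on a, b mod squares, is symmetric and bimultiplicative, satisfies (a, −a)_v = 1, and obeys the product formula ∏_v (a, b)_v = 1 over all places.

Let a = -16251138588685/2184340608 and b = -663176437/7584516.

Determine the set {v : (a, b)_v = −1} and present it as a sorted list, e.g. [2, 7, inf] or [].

Mod squares: a ≡ -38570, b ≡ -133. Check v ∈ {∞, 2, 3, 5, 7, 11, 13, 17, 19, 29}.
v=7: a=7^3·(≡3), b=7^3·(≡2) mod 7; (3|7)=-1, (2|7)=+1; (−1)^{3·3·3}·(-1)^3·(+1)^3 = +1.
v=∞: -38570 < 0 and -133 < 0  ⇒  (a,b)_∞ = -1.
v=2: v_2(a)=-7, v_2(b)=-2; units ≡ 3, 3 (mod 8); ε·ε+αω+βω = 1·1+-7·1+-2·1 ≡ 0  ⇒  (a,b)_2 = +1.
v=19: a=19^1·(≡14), b=19^1·(≡3) mod 19; (14|19)=-1, (3|19)=-1; (−1)^{1·1·9}·(-1)^1·(-1)^1 = -1.
v=29: a=29^3·(≡7), b=29^2·(≡11) mod 29; (7|29)=+1, (11|29)=-1; (−1)^{3·2·14}·(+1)^2·(-1)^3 = -1.
v=3: a=3^-10·(≡1), b=3^-8·(≡2) mod 3; (1|3)=+1, (2|3)=-1; (−1)^{-10·-8·1}·(+1)^-8·(-1)^-10 = +1.
v=13: a=13^2·(≡3), b=13^0·(≡3) mod 13; (3|13)=+1, (3|13)=+1; (−1)^{2·0·6}·(+1)^0·(+1)^2 = +1.
v=11: a=11^2·(≡2), b=11^2·(≡6) mod 11; (2|11)=-1, (6|11)=-1; (−1)^{2·2·5}·(-1)^2·(-1)^2 = +1.
v=17: a=17^-2·(≡12), b=17^-2·(≡7) mod 17; (12|17)=-1, (7|17)=-1; (−1)^{-2·-2·8}·(-1)^-2·(-1)^-2 = +1.
v=5: a=5^1·(≡1), b=5^0·(≡3) mod 5; (1|5)=+1, (3|5)=-1; (−1)^{1·0·2}·(+1)^0·(-1)^1 = -1.
Ram(-38570, -133) = {5, 19, 29, ∞}; no ℚ_5-point on the conic.

[5, 19, 29, inf]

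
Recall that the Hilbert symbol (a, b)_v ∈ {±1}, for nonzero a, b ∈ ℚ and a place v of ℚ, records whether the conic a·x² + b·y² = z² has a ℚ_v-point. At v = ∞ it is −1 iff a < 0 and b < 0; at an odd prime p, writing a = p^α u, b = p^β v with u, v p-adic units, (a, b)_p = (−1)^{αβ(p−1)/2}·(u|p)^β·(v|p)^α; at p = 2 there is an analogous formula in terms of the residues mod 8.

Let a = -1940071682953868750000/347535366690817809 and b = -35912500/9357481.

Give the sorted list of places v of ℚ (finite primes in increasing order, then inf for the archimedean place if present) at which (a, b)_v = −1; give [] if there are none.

(a, b) ≡ (-11, -85) mod (ℚ^×)²; places V = {2, 3, 5, 7, 11, 13, 17, 19, 23, 43, ∞}.
(a,b)_∞: sgn(-11)=−, sgn(-85)=−, so -1.
(a,b)_13: α=4, u≡11; β=2, v≡8 (mod 13); (11|13)=-1, (8|13)=-1; sign (−1)^0·-1^2·-1^4 = +1.
(a,b)_43: α=4, u≡29; β=0, v≡21 (mod 43); (29|43)=-1, (21|43)=+1; sign (−1)^0·-1^0·+1^4 = +1.
(a,b)_3: α=-4, u≡1; β=0, v≡2 (mod 3); (1|3)=+1, (2|3)=-1; sign (−1)^0·+1^0·-1^-4 = +1.
(a,b)_2: α=4, β=2; u≡5, v≡3 (mod 8); ε(u)ε(v)=0·1, αω(v)=4·1, βω(u)=2·1; sum ≡ 0  ⇒  +1.
(a,b)_11: α=1, u≡7; β=0, v≡3 (mod 11); (7|11)=-1, (3|11)=+1; sign (−1)^0·-1^0·+1^1 = +1.
(a,b)_17: α=2, u≡12; β=1, v≡5 (mod 17); (12|17)=-1, (5|17)=-1; sign (−1)^0·-1^1·-1^2 = -1.
(a,b)_7: α=-6, u≡3; β=-2, v≡3 (mod 7); (3|7)=-1, (3|7)=-1; sign (−1)^0·-1^-2·-1^-6 = +1.
(a,b)_5: α=8, u≡4; β=5, v≡3 (mod 5); (4|5)=+1, (3|5)=-1; sign (−1)^0·+1^5·-1^8 = +1.
(a,b)_23: α=-4, u≡12; β=-2, v≡11 (mod 23); (12|23)=+1, (11|23)=-1; sign (−1)^0·+1^-2·-1^-4 = +1.
(a,b)_19: α=-4, u≡10; β=-2, v≡13 (mod 19); (10|19)=-1, (13|19)=-1; sign (−1)^0·-1^-2·-1^-4 = +1.
Ram(-11, -85) = {17, ∞}; no ℚ_17-point on the conic.

[17, inf]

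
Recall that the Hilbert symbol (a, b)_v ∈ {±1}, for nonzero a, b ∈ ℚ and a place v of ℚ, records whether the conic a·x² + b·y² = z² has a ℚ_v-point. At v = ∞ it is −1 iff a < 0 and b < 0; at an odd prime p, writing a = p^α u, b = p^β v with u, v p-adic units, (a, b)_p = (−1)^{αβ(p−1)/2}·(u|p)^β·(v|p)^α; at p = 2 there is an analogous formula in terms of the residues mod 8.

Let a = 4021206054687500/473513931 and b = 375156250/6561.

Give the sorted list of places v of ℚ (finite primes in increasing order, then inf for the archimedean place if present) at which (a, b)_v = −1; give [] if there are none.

(a, b) ≡ (385, 10) mod (ℚ^×)²; places V = {2, 3, 5, 7, 11, ∞}.
(a,b)_7: α=7, u≡3; β=4, v≡5 (mod 7); (3|7)=-1, (5|7)=-1; sign (−1)^0·-1^4·-1^7 = -1.
(a,b)_2: α=2, β=1; u≡1, v≡5 (mod 8); ε(u)ε(v)=0·0, αω(v)=2·1, βω(u)=1·0; sum ≡ 0  ⇒  +1.
(a,b)_11: α=-1, u≡10; β=0, v≡8 (mod 11); (10|11)=-1, (8|11)=-1; sign (−1)^0·-1^0·-1^-1 = -1.
(a,b)_3: α=-16, u≡1; β=-8, v≡1 (mod 3); (1|3)=+1, (1|3)=+1; sign (−1)^0·+1^-8·+1^-16 = +1.
(a,b)_∞: sgn(385)=+, sgn(10)=+, so +1.
(a,b)_5: α=13, u≡2; β=7, v≡2 (mod 5); (2|5)=-1, (2|5)=-1; sign (−1)^0·-1^7·-1^13 = +1.
(385, 10 / ℚ) ramifies at {7, 11}: a division algebra.

[7, 11]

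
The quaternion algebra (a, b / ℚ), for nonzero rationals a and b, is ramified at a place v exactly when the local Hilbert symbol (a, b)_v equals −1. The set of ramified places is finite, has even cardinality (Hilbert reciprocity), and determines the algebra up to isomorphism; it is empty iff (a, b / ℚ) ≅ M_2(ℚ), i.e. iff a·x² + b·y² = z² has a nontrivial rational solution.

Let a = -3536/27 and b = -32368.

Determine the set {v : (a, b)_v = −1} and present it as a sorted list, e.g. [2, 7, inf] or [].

Mod squares: a ≡ -663, b ≡ -7. Check v ∈ {∞, 2, 3, 7, 13, 17}.
v=13: a=13^1·(≡1), b=13^0·(≡2) mod 13; (1|13)=+1, (2|13)=-1; (−1)^{1·0·6}·(+1)^0·(-1)^1 = -1.
v=7: a=7^0·(≡1), b=7^1·(≡3) mod 7; (1|7)=+1, (3|7)=-1; (−1)^{0·1·3}·(+1)^1·(-1)^0 = +1.
v=2: v_2(a)=4, v_2(b)=4; units ≡ 1, 1 (mod 8); ε·ε+αω+βω = 0·0+4·0+4·0 ≡ 0  ⇒  (a,b)_2 = +1.
v=3: a=3^-3·(≡1), b=3^0·(≡2) mod 3; (1|3)=+1, (2|3)=-1; (−1)^{-3·0·1}·(+1)^0·(-1)^-3 = -1.
v=∞: -663 < 0 and -7 < 0  ⇒  (a,b)_∞ = -1.
v=17: a=17^1·(≡3), b=17^2·(≡7) mod 17; (3|17)=-1, (7|17)=-1; (−1)^{1·2·8}·(-1)^2·(-1)^1 = -1.
|Ram(-663, -7)| = 4, even; anisotropic at {3, 13, 17, ∞}.

[3, 13, 17, inf]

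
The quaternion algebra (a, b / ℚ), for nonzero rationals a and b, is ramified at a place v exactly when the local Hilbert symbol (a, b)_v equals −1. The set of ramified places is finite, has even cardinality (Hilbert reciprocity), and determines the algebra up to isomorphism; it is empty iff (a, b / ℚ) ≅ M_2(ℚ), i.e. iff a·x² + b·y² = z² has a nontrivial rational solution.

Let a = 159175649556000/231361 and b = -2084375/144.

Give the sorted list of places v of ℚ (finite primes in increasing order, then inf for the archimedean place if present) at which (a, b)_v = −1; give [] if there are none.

Mod squares: a ≡ 828610, b ≡ -3335. Check v ∈ {∞, 2, 3, 5, 7, 11, 13, 23, 29, 37, 41, 43, 47}.
v=41: a=41^1·(≡6), b=41^0·(≡7) mod 41; (6|41)=-1, (7|41)=-1; (−1)^{1·0·20}·(-1)^0·(-1)^1 = -1.
v=3: a=3^4·(≡1), b=3^-2·(≡1) mod 3; (1|3)=+1, (1|3)=+1; (−1)^{4·-2·1}·(+1)^-2·(+1)^4 = +1.
v=2: v_2(a)=5, v_2(b)=-4; units ≡ 1, 1 (mod 8); ε·ε+αω+βω = 0·0+5·0+-4·0 ≡ 0  ⇒  (a,b)_2 = +1.
v=∞: 828610 > 0 and -3335 < 0  ⇒  (a,b)_∞ = +1.
v=11: a=11^2·(≡8), b=11^0·(≡4) mod 11; (8|11)=-1, (4|11)=+1; (−1)^{2·0·5}·(-1)^0·(+1)^2 = +1.
v=43: a=43^1·(≡13), b=43^0·(≡32) mod 43; (13|43)=+1, (32|43)=-1; (−1)^{1·0·21}·(+1)^0·(-1)^1 = -1.
v=5: a=5^3·(≡3), b=5^5·(≡2) mod 5; (3|5)=-1, (2|5)=-1; (−1)^{3·5·2}·(-1)^5·(-1)^3 = +1.
v=13: a=13^-2·(≡3), b=13^0·(≡6) mod 13; (3|13)=+1, (6|13)=-1; (−1)^{-2·0·6}·(+1)^0·(-1)^-2 = +1.
v=47: a=47^1·(≡29), b=47^0·(≡25) mod 47; (29|47)=-1, (25|47)=+1; (−1)^{1·0·23}·(-1)^0·(+1)^1 = +1.
v=23: a=23^0·(≡13), b=23^1·(≡3) mod 23; (13|23)=+1, (3|23)=+1; (−1)^{0·1·11}·(+1)^1·(+1)^0 = +1.
v=7: a=7^2·(≡5), b=7^0·(≡2) mod 7; (5|7)=-1, (2|7)=+1; (−1)^{2·0·3}·(-1)^0·(+1)^2 = +1.
v=37: a=37^-2·(≡31), b=37^0·(≡32) mod 37; (31|37)=-1, (32|37)=-1; (−1)^{-2·0·18}·(-1)^0·(-1)^-2 = +1.
v=29: a=29^0·(≡28), b=29^1·(≡13) mod 29; (28|29)=+1, (13|29)=+1; (−1)^{0·1·14}·(+1)^1·(+1)^0 = +1.
(828610, -3335 / ℚ) ramifies at {41, 43}: a division algebra.

[41, 43]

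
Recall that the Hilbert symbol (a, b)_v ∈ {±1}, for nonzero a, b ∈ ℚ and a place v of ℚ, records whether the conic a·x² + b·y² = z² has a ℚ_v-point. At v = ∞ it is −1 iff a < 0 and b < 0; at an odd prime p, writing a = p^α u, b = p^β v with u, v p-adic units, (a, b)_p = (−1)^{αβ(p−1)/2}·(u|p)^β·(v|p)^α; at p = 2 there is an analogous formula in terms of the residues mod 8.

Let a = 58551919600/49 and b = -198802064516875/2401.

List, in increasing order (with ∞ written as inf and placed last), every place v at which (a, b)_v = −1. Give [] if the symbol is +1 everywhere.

Mod squares: a ≡ 31, b ≡ -67363. Check v ∈ {∞, 2, 5, 7, 31, 41, 53}.
v=31: a=31^1·(≡14), b=31^1·(≡28) mod 31; (14|31)=+1, (28|31)=+1; (−1)^{1·1·15}·(+1)^1·(+1)^1 = -1.
v=53: a=53^2·(≡19), b=53^3·(≡7) mod 53; (19|53)=-1, (7|53)=+1; (−1)^{2·3·26}·(-1)^3·(+1)^2 = -1.
v=41: a=41^2·(≡37), b=41^3·(≡35) mod 41; (37|41)=+1, (35|41)=-1; (−1)^{2·3·20}·(+1)^3·(-1)^2 = +1.
v=7: a=7^-2·(≡6), b=7^-4·(≡6) mod 7; (6|7)=-1, (6|7)=-1; (−1)^{-2·-4·3}·(-1)^-4·(-1)^-2 = +1.
v=5: a=5^2·(≡1), b=5^4·(≡3) mod 5; (1|5)=+1, (3|5)=-1; (−1)^{2·4·2}·(+1)^4·(-1)^2 = +1.
v=2: v_2(a)=4, v_2(b)=0; units ≡ 7, 5 (mod 8); ε·ε+αω+βω = 1·0+4·1+0·0 ≡ 0  ⇒  (a,b)_2 = +1.
v=∞: 31 > 0 and -67363 < 0  ⇒  (a,b)_∞ = +1.
|Ram(31, -67363)| = 2, even; anisotropic at {31, 53}.

[31, 53]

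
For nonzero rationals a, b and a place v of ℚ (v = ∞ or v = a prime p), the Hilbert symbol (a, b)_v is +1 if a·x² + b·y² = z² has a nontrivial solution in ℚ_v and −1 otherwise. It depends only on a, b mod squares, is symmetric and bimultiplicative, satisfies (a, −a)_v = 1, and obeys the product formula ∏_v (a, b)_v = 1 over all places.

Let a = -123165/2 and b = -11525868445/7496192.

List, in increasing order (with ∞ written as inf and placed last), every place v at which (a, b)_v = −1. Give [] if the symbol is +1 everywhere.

(a, b) ≡ (-27370, -56810) mod (ℚ^×)²; places V = {2, 3, 5, 7, 11, 13, 17, 19, 23, ∞}.
(a,b)_17: α=1, u≡7; β=0, v≡16 (mod 17); (7|17)=-1, (16|17)=+1; sign (−1)^0·-1^0·+1^1 = +1.
(a,b)_13: α=0, u≡5; β=3, v≡2 (mod 13); (5|13)=-1, (2|13)=-1; sign (−1)^0·-1^3·-1^0 = -1.
(a,b)_5: α=1, u≡1; β=1, v≡3 (mod 5); (1|5)=+1, (3|5)=-1; sign (−1)^0·+1^1·-1^1 = -1.
(a,b)_∞: sgn(-27370)=−, sgn(-56810)=−, so -1.
(a,b)_3: α=2, u≡2; β=0, v≡1 (mod 3); (2|3)=-1, (1|3)=+1; sign (−1)^0·-1^0·+1^2 = +1.
(a,b)_19: α=0, u≡6; β=1, v≡18 (mod 19); (6|19)=+1, (18|19)=-1; sign (−1)^0·+1^1·-1^0 = +1.
(a,b)_11: α=0, u≡1; β=-4, v≡5 (mod 11); (1|11)=+1, (5|11)=+1; sign (−1)^0·+1^-4·+1^0 = +1.
(a,b)_2: α=-1, β=-9; u≡3, v≡3 (mod 8); ε(u)ε(v)=1·1, αω(v)=-1·1, βω(u)=-9·1; sum ≡ 1  ⇒  -1.
(a,b)_7: α=1, u≡5; β=4, v≡2 (mod 7); (5|7)=-1, (2|7)=+1; sign (−1)^0·-1^4·+1^1 = +1.
(a,b)_23: α=1, u≡2; β=1, v≡10 (mod 23); (2|23)=+1, (10|23)=-1; sign (−1)^1·+1^1·-1^1 = +1.
|Ram(-27370, -56810)| = 4, even; anisotropic at {2, 5, 13, ∞}.

[2, 5, 13, inf]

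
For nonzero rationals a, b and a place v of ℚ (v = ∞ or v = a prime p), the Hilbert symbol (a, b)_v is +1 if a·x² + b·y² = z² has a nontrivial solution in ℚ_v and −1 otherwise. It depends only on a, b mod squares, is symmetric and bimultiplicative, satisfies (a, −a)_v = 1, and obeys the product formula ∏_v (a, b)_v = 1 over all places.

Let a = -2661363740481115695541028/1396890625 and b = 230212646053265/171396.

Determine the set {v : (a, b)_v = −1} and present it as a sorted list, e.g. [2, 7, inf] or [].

(a, b) ≡ (-1073, 129559385) mod (ℚ^×)²; places V = {2, 3, 5, 13, 19, 23, 29, 31, 37, 41, 43, ∞}.
(a,b)_13: α=-2, u≡5; β=0, v≡11 (mod 13); (5|13)=-1, (11|13)=-1; sign (−1)^0·-1^0·-1^-2 = +1.
(a,b)_19: α=2, u≡13; β=1, v≡4 (mod 19); (13|19)=-1, (4|19)=+1; sign (−1)^0·-1^1·+1^2 = -1.
(a,b)_37: α=3, u≡29; β=1, v≡3 (mod 37); (29|37)=-1, (3|37)=+1; sign (−1)^0·-1^1·+1^3 = -1.
(a,b)_31: α=6, u≡26; β=3, v≡19 (mod 31); (26|31)=-1, (19|31)=+1; sign (−1)^0·-1^3·+1^6 = -1.
(a,b)_23: α=-2, u≡18; β=-2, v≡20 (mod 23); (18|23)=+1, (20|23)=-1; sign (−1)^0·+1^-2·-1^-2 = +1.
(a,b)_41: α=2, u≡22; β=1, v≡5 (mod 41); (22|41)=-1, (5|41)=+1; sign (−1)^0·-1^1·+1^2 = -1.
(a,b)_43: α=0, u≡26; β=2, v≡15 (mod 43); (26|43)=-1, (15|43)=+1; sign (−1)^0·-1^2·+1^0 = +1.
(a,b)_∞: sgn(-1073)=−, sgn(129559385)=+, so +1.
(a,b)_2: α=2, β=-2; u≡7, v≡1 (mod 8); ε(u)ε(v)=1·0, αω(v)=2·0, βω(u)=-2·0; sum ≡ 0  ⇒  +1.
(a,b)_29: α=3, u≡10; β=1, v≡24 (mod 29); (10|29)=-1, (24|29)=+1; sign (−1)^0·-1^1·+1^3 = -1.
(a,b)_5: α=-6, u≡2; β=1, v≡3 (mod 5); (2|5)=-1, (3|5)=-1; sign (−1)^0·-1^1·-1^-6 = -1.
(a,b)_3: α=0, u≡1; β=-4, v≡2 (mod 3); (1|3)=+1, (2|3)=-1; sign (−1)^0·+1^-4·-1^0 = +1.
|Ram(-1073, 129559385)| = 6, even; anisotropic at {5, 19, 29, 31, 37, 41}.

[5, 19, 29, 31, 37, 41]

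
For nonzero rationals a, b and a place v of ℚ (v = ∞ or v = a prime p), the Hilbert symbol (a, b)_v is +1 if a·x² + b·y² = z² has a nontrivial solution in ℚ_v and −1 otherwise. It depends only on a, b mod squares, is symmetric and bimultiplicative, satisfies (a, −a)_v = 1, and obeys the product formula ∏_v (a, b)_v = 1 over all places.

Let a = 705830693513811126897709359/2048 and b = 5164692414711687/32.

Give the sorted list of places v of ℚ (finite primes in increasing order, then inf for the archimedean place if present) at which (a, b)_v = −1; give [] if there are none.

Mod squares: a ≡ 8398, b ≡ 494. Check v ∈ {∞, 2, 3, 11, 13, 17, 19}.
v=2: v_2(a)=-11, v_2(b)=-5; units ≡ 7, 7 (mod 8); ε·ε+αω+βω = 1·1+-11·0+-5·0 ≡ 1  ⇒  (a,b)_2 = -1.
v=3: a=3^6·(≡1), b=3^4·(≡2) mod 3; (1|3)=+1, (2|3)=-1; (−1)^{6·4·1}·(+1)^4·(-1)^6 = +1.
v=∞: 8398 > 0 and 494 > 0  ⇒  (a,b)_∞ = +1.
v=13: a=13^5·(≡3), b=13^3·(≡10) mod 13; (3|13)=+1, (10|13)=+1; (−1)^{5·3·6}·(+1)^3·(+1)^5 = +1.
v=19: a=19^5·(≡4), b=19^3·(≡16) mod 19; (4|19)=+1, (16|19)=+1; (−1)^{5·3·9}·(+1)^3·(+1)^5 = -1.
v=11: a=11^8·(≡5), b=11^4·(≡7) mod 11; (5|11)=+1, (7|11)=-1; (−1)^{8·4·5}·(+1)^4·(-1)^8 = +1.
v=17: a=17^3·(≡2), b=17^2·(≡1) mod 17; (2|17)=+1, (1|17)=+1; (−1)^{3·2·8}·(+1)^2·(+1)^3 = +1.
|Ram(8398, 494)| = 2, even; anisotropic at {2, 19}.

[2, 19]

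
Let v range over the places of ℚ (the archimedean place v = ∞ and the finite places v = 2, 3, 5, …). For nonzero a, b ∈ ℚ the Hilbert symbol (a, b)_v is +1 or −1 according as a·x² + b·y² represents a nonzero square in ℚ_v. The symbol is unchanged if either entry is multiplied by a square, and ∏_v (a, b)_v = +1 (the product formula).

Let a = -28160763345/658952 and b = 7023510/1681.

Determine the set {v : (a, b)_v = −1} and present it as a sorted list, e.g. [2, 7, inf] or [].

[11, 13, 23, 29]

(a, b) ≡ (-953810, 86710) mod (ℚ^×)²; places V = {2, 3, 5, 7, 11, 13, 23, 29, 41, ∞}.
(a,b)_29: α=1, u≡20; β=1, v≡18 (mod 29); (20|29)=+1, (18|29)=-1; sign (−1)^0·+1^1·-1^1 = -1.
(a,b)_∞: sgn(-953810)=−, sgn(86710)=+, so +1.
(a,b)_3: α=10, u≡1; β=4, v≡1 (mod 3); (1|3)=+1, (1|3)=+1; sign (−1)^0·+1^4·+1^10 = +1.
(a,b)_23: α=1, u≡21; β=1, v≡11 (mod 23); (21|23)=-1, (11|23)=-1; sign (−1)^1·-1^1·-1^1 = -1.
(a,b)_41: α=-2, u≡17; β=-2, v≡5 (mod 41); (17|41)=-1, (5|41)=+1; sign (−1)^0·-1^-2·+1^-2 = +1.
(a,b)_2: α=-3, β=1; u≡7, v≡3 (mod 8); ε(u)ε(v)=1·1, αω(v)=-3·1, βω(u)=1·0; sum ≡ 0  ⇒  +1.
(a,b)_11: α=1, u≡5; β=0, v≡6 (mod 11); (5|11)=+1, (6|11)=-1; sign (−1)^0·+1^0·-1^1 = -1.
(a,b)_13: α=1, u≡2; β=1, v≡4 (mod 13); (2|13)=-1, (4|13)=+1; sign (−1)^0·-1^1·+1^1 = -1.
(a,b)_5: α=1, u≡3; β=1, v≡2 (mod 5); (3|5)=-1, (2|5)=-1; sign (−1)^0·-1^1·-1^1 = +1.
(a,b)_7: α=-2, u≡6; β=0, v≡4 (mod 7); (6|7)=-1, (4|7)=+1; sign (−1)^0·-1^0·+1^-2 = +1.
Ram(-953810, 86710) = {11, 13, 23, 29}; no ℚ_11-point on the conic.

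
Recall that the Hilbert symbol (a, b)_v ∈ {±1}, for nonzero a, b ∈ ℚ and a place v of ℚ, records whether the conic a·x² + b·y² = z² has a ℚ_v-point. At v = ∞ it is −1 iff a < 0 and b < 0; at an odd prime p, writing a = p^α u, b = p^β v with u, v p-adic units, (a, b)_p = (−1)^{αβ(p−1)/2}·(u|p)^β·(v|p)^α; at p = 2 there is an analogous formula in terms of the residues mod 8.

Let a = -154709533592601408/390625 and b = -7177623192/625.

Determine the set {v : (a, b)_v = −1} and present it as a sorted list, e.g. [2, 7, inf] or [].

(a, b) ≡ (-37, -1798) mod (ℚ^×)²; places V = {2, 3, 5, 29, 31, 37, ∞}.
(a,b)_31: α=2, u≡8; β=1, v≡8 (mod 31); (8|31)=+1, (8|31)=+1; sign (−1)^0·+1^1·+1^2 = +1.
(a,b)_2: α=6, β=3; u≡3, v≡5 (mod 8); ε(u)ε(v)=1·0, αω(v)=6·1, βω(u)=3·1; sum ≡ 1  ⇒  -1.
(a,b)_29: α=2, u≡21; β=1, v≡5 (mod 29); (21|29)=-1, (5|29)=+1; sign (−1)^0·-1^1·+1^2 = -1.
(a,b)_37: α=3, u≡9; β=2, v≡17 (mod 37); (9|37)=+1, (17|37)=-1; sign (−1)^0·+1^2·-1^3 = -1.
(a,b)_5: α=-8, u≡2; β=-4, v≡3 (mod 5); (2|5)=-1, (3|5)=-1; sign (−1)^0·-1^-4·-1^-8 = +1.
(a,b)_∞: sgn(-37)=−, sgn(-1798)=−, so -1.
(a,b)_3: α=10, u≡2; β=6, v≡2 (mod 3); (2|3)=-1, (2|3)=-1; sign (−1)^0·-1^6·-1^10 = +1.
Ram(-37, -1798) = {2, 29, 37, ∞}; no ℚ_2-point on the conic.

[2, 29, 37, inf]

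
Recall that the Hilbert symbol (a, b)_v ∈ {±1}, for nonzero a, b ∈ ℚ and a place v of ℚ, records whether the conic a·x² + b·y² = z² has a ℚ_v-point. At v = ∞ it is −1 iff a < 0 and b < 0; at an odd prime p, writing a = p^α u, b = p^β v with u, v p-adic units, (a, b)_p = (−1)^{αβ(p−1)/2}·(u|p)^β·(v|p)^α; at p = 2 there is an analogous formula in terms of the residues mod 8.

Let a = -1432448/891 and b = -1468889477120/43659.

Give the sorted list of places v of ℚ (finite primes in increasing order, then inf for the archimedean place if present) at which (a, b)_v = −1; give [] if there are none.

[2, 5, 11, 13, 29, inf]

Mod squares: a ≡ -682, b ≡ -10927345. Check v ∈ {∞, 2, 3, 5, 7, 11, 13, 17, 19, 29, 31}.
v=13: a=13^0·(≡5), b=13^1·(≡11) mod 13; (5|13)=-1, (11|13)=-1; (−1)^{0·1·6}·(-1)^1·(-1)^0 = -1.
v=11: a=11^-1·(≡4), b=11^-1·(≡5) mod 11; (4|11)=+1, (5|11)=+1; (−1)^{-1·-1·5}·(+1)^-1·(+1)^-1 = -1.
v=∞: -682 < 0 and -10927345 < 0  ⇒  (a,b)_∞ = -1.
v=5: a=5^0·(≡2), b=5^1·(≡4) mod 5; (2|5)=-1, (4|5)=+1; (−1)^{0·1·2}·(-1)^1·(+1)^0 = -1.
v=3: a=3^-4·(≡2), b=3^-4·(≡2) mod 3; (2|3)=-1, (2|3)=-1; (−1)^{-4·-4·1}·(-1)^-4·(-1)^-4 = +1.
v=17: a=17^0·(≡13), b=17^1·(≡8) mod 17; (13|17)=+1, (8|17)=+1; (−1)^{0·1·8}·(+1)^1·(+1)^0 = +1.
v=2: v_2(a)=7, v_2(b)=12; units ≡ 3, 7 (mod 8); ε·ε+αω+βω = 1·1+7·0+12·1 ≡ 1  ⇒  (a,b)_2 = -1.
v=19: a=19^2·(≡8), b=19^2·(≡9) mod 19; (8|19)=-1, (9|19)=+1; (−1)^{2·2·9}·(-1)^2·(+1)^2 = +1.
v=31: a=31^1·(≡10), b=31^1·(≡26) mod 31; (10|31)=+1, (26|31)=-1; (−1)^{1·1·15}·(+1)^1·(-1)^1 = +1.
v=7: a=7^0·(≡2), b=7^-2·(≡6) mod 7; (2|7)=+1, (6|7)=-1; (−1)^{0·-2·3}·(+1)^-2·(-1)^0 = +1.
v=29: a=29^0·(≡10), b=29^1·(≡19) mod 29; (10|29)=-1, (19|29)=-1; (−1)^{0·1·14}·(-1)^1·(-1)^0 = -1.
(-682, -10927345 / ℚ) ramifies at {2, 5, 11, 13, 29, ∞}: a division algebra.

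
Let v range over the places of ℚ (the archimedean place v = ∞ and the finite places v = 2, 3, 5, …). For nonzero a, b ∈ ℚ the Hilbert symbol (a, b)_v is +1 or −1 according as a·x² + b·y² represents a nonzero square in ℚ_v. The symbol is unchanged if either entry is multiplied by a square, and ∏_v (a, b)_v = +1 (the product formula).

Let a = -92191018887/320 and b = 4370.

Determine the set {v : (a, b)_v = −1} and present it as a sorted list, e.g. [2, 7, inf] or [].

(a, b) ≡ (-64515, 4370) mod (ℚ^×)²; places V = {2, 3, 5, 11, 17, 19, 23, ∞}.
(a,b)_∞: sgn(-64515)=−, sgn(4370)=+, so +1.
(a,b)_17: α=1, u≡2; β=0, v≡1 (mod 17); (2|17)=+1, (1|17)=+1; sign (−1)^0·+1^0·+1^1 = +1.
(a,b)_2: α=-6, β=1; u≡5, v≡1 (mod 8); ε(u)ε(v)=0·0, αω(v)=-6·0, βω(u)=1·1; sum ≡ 1  ⇒  -1.
(a,b)_3: α=11, u≡2; β=0, v≡2 (mod 3); (2|3)=-1, (2|3)=-1; sign (−1)^0·-1^0·-1^11 = -1.
(a,b)_23: α=1, u≡9; β=1, v≡6 (mod 23); (9|23)=+1, (6|23)=+1; sign (−1)^1·+1^1·+1^1 = -1.
(a,b)_11: α=3, u≡4; β=0, v≡3 (mod 11); (4|11)=+1, (3|11)=+1; sign (−1)^0·+1^0·+1^3 = +1.
(a,b)_19: α=0, u≡5; β=1, v≡2 (mod 19); (5|19)=+1, (2|19)=-1; sign (−1)^0·+1^1·-1^0 = +1.
(a,b)_5: α=-1, u≡2; β=1, v≡4 (mod 5); (2|5)=-1, (4|5)=+1; sign (−1)^0·-1^1·+1^-1 = -1.
Ram(-64515, 4370) = {2, 3, 5, 23}; no ℚ_2-point on the conic.

[2, 3, 5, 23]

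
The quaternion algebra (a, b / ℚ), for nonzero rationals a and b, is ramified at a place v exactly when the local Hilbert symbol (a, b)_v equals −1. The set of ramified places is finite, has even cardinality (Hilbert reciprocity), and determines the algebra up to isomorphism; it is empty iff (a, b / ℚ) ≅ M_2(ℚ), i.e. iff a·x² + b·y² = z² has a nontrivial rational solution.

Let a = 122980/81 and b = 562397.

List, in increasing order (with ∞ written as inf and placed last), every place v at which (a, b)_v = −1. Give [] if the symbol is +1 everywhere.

(a, b) ≡ (30745, 562397) mod (ℚ^×)²; places V = {2, 3, 5, 11, 13, 29, 41, 43, ∞}.
(a,b)_∞: sgn(30745)=+, sgn(562397)=+, so +1.
(a,b)_3: α=-4, u≡1; β=0, v≡2 (mod 3); (1|3)=+1, (2|3)=-1; sign (−1)^0·+1^0·-1^-4 = +1.
(a,b)_11: α=1, u≡1; β=1, v≡10 (mod 11); (1|11)=+1, (10|11)=-1; sign (−1)^1·+1^1·-1^1 = +1.
(a,b)_5: α=1, u≡1; β=0, v≡2 (mod 5); (1|5)=+1, (2|5)=-1; sign (−1)^0·+1^0·-1^1 = -1.
(a,b)_13: α=1, u≡3; β=0, v≡4 (mod 13); (3|13)=+1, (4|13)=+1; sign (−1)^0·+1^0·+1^1 = +1.
(a,b)_2: α=2, β=0; u≡1, v≡5 (mod 8); ε(u)ε(v)=0·0, αω(v)=2·1, βω(u)=0·0; sum ≡ 0  ⇒  +1.
(a,b)_41: α=0, u≡20; β=1, v≡23 (mod 41); (20|41)=+1, (23|41)=+1; sign (−1)^0·+1^1·+1^0 = +1.
(a,b)_43: α=1, u≡30; β=1, v≡7 (mod 43); (30|43)=-1, (7|43)=-1; sign (−1)^1·-1^1·-1^1 = -1.
(a,b)_29: α=0, u≡16; β=1, v≡21 (mod 29); (16|29)=+1, (21|29)=-1; sign (−1)^0·+1^1·-1^0 = +1.
(30745, 562397 / ℚ) ramifies at {5, 43}: a division algebra.

[5, 43]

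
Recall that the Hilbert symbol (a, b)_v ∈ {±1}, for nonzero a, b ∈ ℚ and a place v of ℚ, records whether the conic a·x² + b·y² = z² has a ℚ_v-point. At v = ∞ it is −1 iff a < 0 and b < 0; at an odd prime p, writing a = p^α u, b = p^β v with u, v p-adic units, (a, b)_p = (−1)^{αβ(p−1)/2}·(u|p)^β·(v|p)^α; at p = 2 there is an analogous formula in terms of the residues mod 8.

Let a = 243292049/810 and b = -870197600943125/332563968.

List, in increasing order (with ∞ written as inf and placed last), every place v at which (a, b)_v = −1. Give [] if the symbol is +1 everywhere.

[2, 5, 7, 17]

(a, b) ≡ (10010, -4862) mod (ℚ^×)²; places V = {2, 3, 5, 7, 11, 13, 17, 23, 29, ∞}.
(a,b)_∞: sgn(10010)=+, sgn(-4862)=−, so +1.
(a,b)_17: α=2, u≡14; β=3, v≡6 (mod 17); (14|17)=-1, (6|17)=-1; sign (−1)^0·-1^3·-1^2 = -1.
(a,b)_2: α=-1, β=-9; u≡5, v≡1 (mod 8); ε(u)ε(v)=0·0, αω(v)=-1·0, βω(u)=-9·1; sum ≡ 1  ⇒  -1.
(a,b)_3: α=-4, u≡2; β=-10, v≡1 (mod 3); (2|3)=-1, (1|3)=+1; sign (−1)^0·-1^-10·+1^-4 = +1.
(a,b)_13: α=1, u≡3; β=1, v≡12 (mod 13); (3|13)=+1, (12|13)=+1; sign (−1)^0·+1^1·+1^1 = +1.
(a,b)_11: α=1, u≡8; β=-1, v≡3 (mod 11); (8|11)=-1, (3|11)=+1; sign (−1)^1·-1^-1·+1^1 = +1.
(a,b)_7: α=1, u≡4; β=2, v≡3 (mod 7); (4|7)=+1, (3|7)=-1; sign (−1)^0·+1^2·-1^1 = -1.
(a,b)_29: α=2, u≡22; β=2, v≡10 (mod 29); (22|29)=+1, (10|29)=-1; sign (−1)^0·+1^2·-1^2 = +1.
(a,b)_5: α=-1, u≡2; β=4, v≡2 (mod 5); (2|5)=-1, (2|5)=-1; sign (−1)^0·-1^4·-1^-1 = -1.
(a,b)_23: α=0, u≡10; β=2, v≡10 (mod 23); (10|23)=-1, (10|23)=-1; sign (−1)^0·-1^2·-1^0 = +1.
(10010, -4862 / ℚ) ramifies at {2, 5, 7, 17}: a division algebra.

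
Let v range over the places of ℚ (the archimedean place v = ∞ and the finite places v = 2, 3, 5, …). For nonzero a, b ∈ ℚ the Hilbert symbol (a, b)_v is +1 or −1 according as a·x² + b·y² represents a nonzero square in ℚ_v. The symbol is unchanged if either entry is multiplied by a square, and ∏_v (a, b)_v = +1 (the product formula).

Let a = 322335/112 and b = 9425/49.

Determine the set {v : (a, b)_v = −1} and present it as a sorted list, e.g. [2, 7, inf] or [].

(a, b) ≡ (250705, 377) mod (ℚ^×)²; places V = {2, 3, 5, 7, 13, 19, 29, ∞}.
(a,b)_∞: sgn(250705)=+, sgn(377)=+, so +1.
(a,b)_3: α=2, u≡1; β=0, v≡2 (mod 3); (1|3)=+1, (2|3)=-1; sign (−1)^0·+1^0·-1^2 = +1.
(a,b)_13: α=1, u≡7; β=1, v≡1 (mod 13); (7|13)=-1, (1|13)=+1; sign (−1)^0·-1^1·+1^1 = -1.
(a,b)_29: α=1, u≡27; β=1, v≡9 (mod 29); (27|29)=-1, (9|29)=+1; sign (−1)^0·-1^1·+1^1 = -1.
(a,b)_7: α=-1, u≡3; β=-2, v≡3 (mod 7); (3|7)=-1, (3|7)=-1; sign (−1)^0·-1^-2·-1^-1 = -1.
(a,b)_19: α=1, u≡1; β=0, v≡7 (mod 19); (1|19)=+1, (7|19)=+1; sign (−1)^0·+1^0·+1^1 = +1.
(a,b)_2: α=-4, β=0; u≡1, v≡1 (mod 8); ε(u)ε(v)=0·0, αω(v)=-4·0, βω(u)=0·0; sum ≡ 0  ⇒  +1.
(a,b)_5: α=1, u≡1; β=2, v≡3 (mod 5); (1|5)=+1, (3|5)=-1; sign (−1)^0·+1^2·-1^1 = -1.
(250705, 377 / ℚ) ramifies at {5, 7, 13, 29}: a division algebra.

[5, 7, 13, 29]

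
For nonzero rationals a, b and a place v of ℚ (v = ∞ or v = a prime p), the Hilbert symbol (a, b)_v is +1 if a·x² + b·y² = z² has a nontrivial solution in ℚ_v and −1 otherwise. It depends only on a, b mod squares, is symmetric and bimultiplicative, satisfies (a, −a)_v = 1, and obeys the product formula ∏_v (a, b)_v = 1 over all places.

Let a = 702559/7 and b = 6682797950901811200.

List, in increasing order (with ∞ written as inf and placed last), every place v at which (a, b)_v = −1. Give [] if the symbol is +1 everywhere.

[13, 17]

Mod squares: a ≡ 17017, b ≡ 462. Check v ∈ {∞, 2, 3, 5, 7, 11, 13, 17}.
v=17: a=17^3·(≡1), b=17^8·(≡7) mod 17; (1|17)=+1, (7|17)=-1; (−1)^{3·8·8}·(+1)^8·(-1)^3 = -1.
v=3: a=3^0·(≡1), b=3^5·(≡1) mod 3; (1|3)=+1, (1|3)=+1; (−1)^{0·5·1}·(+1)^5·(+1)^0 = +1.
v=7: a=7^-1·(≡4), b=7^1·(≡3) mod 7; (4|7)=+1, (3|7)=-1; (−1)^{-1·1·3}·(+1)^1·(-1)^-1 = +1.
v=11: a=11^1·(≡2), b=11^1·(≡3) mod 11; (2|11)=-1, (3|11)=+1; (−1)^{1·1·5}·(-1)^1·(+1)^1 = +1.
v=2: v_2(a)=0, v_2(b)=11; units ≡ 1, 7 (mod 8); ε·ε+αω+βω = 0·1+0·0+11·0 ≡ 0  ⇒  (a,b)_2 = +1.
v=13: a=13^1·(≡4), b=13^0·(≡7) mod 13; (4|13)=+1, (7|13)=-1; (−1)^{1·0·6}·(+1)^0·(-1)^1 = -1.
v=5: a=5^0·(≡2), b=5^2·(≡3) mod 5; (2|5)=-1, (3|5)=-1; (−1)^{0·2·2}·(-1)^2·(-1)^0 = +1.
v=∞: 17017 > 0 and 462 > 0  ⇒  (a,b)_∞ = +1.
(17017, 462 / ℚ) ramifies at {13, 17}: a division algebra.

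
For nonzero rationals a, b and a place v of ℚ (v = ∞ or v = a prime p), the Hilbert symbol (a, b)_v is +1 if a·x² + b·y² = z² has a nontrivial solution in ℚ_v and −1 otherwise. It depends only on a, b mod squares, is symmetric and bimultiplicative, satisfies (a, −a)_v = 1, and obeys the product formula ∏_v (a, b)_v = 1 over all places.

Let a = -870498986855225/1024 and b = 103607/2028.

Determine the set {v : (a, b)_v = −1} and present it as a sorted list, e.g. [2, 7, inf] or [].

Mod squares: a ≡ -41, b ≡ 861. Check v ∈ {∞, 2, 3, 5, 7, 13, 19, 41}.
v=41: a=41^3·(≡16), b=41^1·(≡10) mod 41; (16|41)=+1, (10|41)=+1; (−1)^{3·1·20}·(+1)^1·(+1)^3 = +1.
v=3: a=3^0·(≡1), b=3^-1·(≡2) mod 3; (1|3)=+1, (2|3)=-1; (−1)^{0·-1·1}·(+1)^-1·(-1)^0 = +1.
v=13: a=13^4·(≡2), b=13^-2·(≡3) mod 13; (2|13)=-1, (3|13)=+1; (−1)^{4·-2·6}·(-1)^-2·(+1)^4 = +1.
v=7: a=7^2·(≡1), b=7^1·(≡2) mod 7; (1|7)=+1, (2|7)=+1; (−1)^{2·1·3}·(+1)^1·(+1)^2 = +1.
v=19: a=19^2·(≡11), b=19^2·(≡11) mod 19; (11|19)=+1, (11|19)=+1; (−1)^{2·2·9}·(+1)^2·(+1)^2 = +1.
v=2: v_2(a)=-10, v_2(b)=-2; units ≡ 7, 5 (mod 8); ε·ε+αω+βω = 1·0+-10·1+-2·0 ≡ 0  ⇒  (a,b)_2 = +1.
v=∞: -41 < 0 and 861 > 0  ⇒  (a,b)_∞ = +1.
v=5: a=5^2·(≡4), b=5^0·(≡4) mod 5; (4|5)=+1, (4|5)=+1; (−1)^{2·0·2}·(+1)^0·(+1)^2 = +1.
Ram(a, b) = ∅: the form -41·x² + 861·y² − z² is isotropic over every ℚ_v, so by Hasse–Minkowski it is isotropic over ℚ.

[]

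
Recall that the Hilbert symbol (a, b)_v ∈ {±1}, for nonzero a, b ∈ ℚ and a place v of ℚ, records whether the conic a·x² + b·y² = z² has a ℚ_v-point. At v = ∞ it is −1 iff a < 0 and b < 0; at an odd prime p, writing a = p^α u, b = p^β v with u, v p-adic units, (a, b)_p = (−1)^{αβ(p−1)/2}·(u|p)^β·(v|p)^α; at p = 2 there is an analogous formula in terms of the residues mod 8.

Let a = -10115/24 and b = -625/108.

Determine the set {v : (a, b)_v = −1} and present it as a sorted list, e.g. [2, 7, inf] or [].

(a, b) ≡ (-210, -3) mod (ℚ^×)²; places V = {2, 3, 5, 7, 17, ∞}.
(a,b)_2: α=-3, β=-2; u≡7, v≡5 (mod 8); ε(u)ε(v)=1·0, αω(v)=-3·1, βω(u)=-2·0; sum ≡ 1  ⇒  -1.
(a,b)_17: α=2, u≡12; β=0, v≡12 (mod 17); (12|17)=-1, (12|17)=-1; sign (−1)^0·-1^0·-1^2 = +1.
(a,b)_5: α=1, u≡3; β=4, v≡3 (mod 5); (3|5)=-1, (3|5)=-1; sign (−1)^0·-1^4·-1^1 = -1.
(a,b)_7: α=1, u≡6; β=0, v≡4 (mod 7); (6|7)=-1, (4|7)=+1; sign (−1)^0·-1^0·+1^1 = +1.
(a,b)_3: α=-1, u≡2; β=-3, v≡2 (mod 3); (2|3)=-1, (2|3)=-1; sign (−1)^1·-1^-3·-1^-1 = -1.
(a,b)_∞: sgn(-210)=−, sgn(-3)=−, so -1.
(-210, -3 / ℚ) ramifies at {2, 3, 5, ∞}: a division algebra.

[2, 3, 5, inf]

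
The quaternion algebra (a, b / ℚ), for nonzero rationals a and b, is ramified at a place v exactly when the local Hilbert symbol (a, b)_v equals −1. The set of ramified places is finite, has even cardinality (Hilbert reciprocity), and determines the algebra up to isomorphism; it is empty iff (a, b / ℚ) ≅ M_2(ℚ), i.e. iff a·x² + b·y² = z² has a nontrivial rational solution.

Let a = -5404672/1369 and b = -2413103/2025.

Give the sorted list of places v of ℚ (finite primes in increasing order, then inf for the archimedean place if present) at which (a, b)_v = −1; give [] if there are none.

[7, 11, 37, inf]

(a, b) ≡ (-5278, -407) mod (ℚ^×)²; places V = {2, 3, 5, 7, 11, 13, 29, 37, ∞}.
(a,b)_29: α=1, u≡17; β=0, v≡20 (mod 29); (17|29)=-1, (20|29)=+1; sign (−1)^0·-1^0·+1^1 = +1.
(a,b)_37: α=-2, u≡29; β=1, v≡21 (mod 37); (29|37)=-1, (21|37)=+1; sign (−1)^0·-1^1·+1^-2 = -1.
(a,b)_∞: sgn(-5278)=−, sgn(-407)=−, so -1.
(a,b)_5: α=0, u≡2; β=-2, v≡2 (mod 5); (2|5)=-1, (2|5)=-1; sign (−1)^0·-1^-2·-1^0 = +1.
(a,b)_2: α=11, β=0; u≡1, v≡1 (mod 8); ε(u)ε(v)=0·0, αω(v)=11·0, βω(u)=0·0; sum ≡ 0  ⇒  +1.
(a,b)_3: α=0, u≡2; β=-4, v≡1 (mod 3); (2|3)=-1, (1|3)=+1; sign (−1)^0·-1^-4·+1^0 = +1.
(a,b)_11: α=0, u≡7; β=3, v≡2 (mod 11); (7|11)=-1, (2|11)=-1; sign (−1)^0·-1^3·-1^0 = -1.
(a,b)_7: α=1, u≡1; β=2, v≡6 (mod 7); (1|7)=+1, (6|7)=-1; sign (−1)^0·+1^2·-1^1 = -1.
(a,b)_13: α=1, u≡12; β=0, v≡10 (mod 13); (12|13)=+1, (10|13)=+1; sign (−1)^0·+1^0·+1^1 = +1.
|Ram(-5278, -407)| = 4, even; anisotropic at {7, 11, 37, ∞}.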